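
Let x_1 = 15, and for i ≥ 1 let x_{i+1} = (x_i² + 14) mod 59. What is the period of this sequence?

Computing terms: x_1 = 15; x_2 = 3; x_3 = 23; x_4 = 12; x_5 = 40; x_6 = 21; x_7 = 42; x_8 = 8; x_9 = 19; x_{10} = 21.
Since x_{10} = x_6 = 21, the sequence is eventually periodic: after a pre-period of length 5 it cycles with period 4.

4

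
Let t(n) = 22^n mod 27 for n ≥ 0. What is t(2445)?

Listing terms: t(0) = 1,  t(1) = 22,  t(2) = 25,  t(3) = 10,  t(4) = 4,  t(5) = 7,  t(6) = 19,  t(7) = 13,  t(8) = 16,  t(9) = 1.
The sequence repeats with period 9.
So t(2445) = t(0 + ((2445-0) mod 9)) = t(6) = 19.

19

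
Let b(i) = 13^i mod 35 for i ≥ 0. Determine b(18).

We have b(0) = 1, b(1) = 13, b(2) = 29, b(3) = 27, b(4) = 1.
The sequence repeats with period 4.
(18 - 0) mod 4 = 2, so b(18) = b(2) = 29.

29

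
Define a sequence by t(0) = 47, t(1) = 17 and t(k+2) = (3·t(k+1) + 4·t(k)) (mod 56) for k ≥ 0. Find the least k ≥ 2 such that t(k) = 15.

2

Listing terms: t(0) = 47,  t(1) = 17,  t(2) = 15,  t(3) = 1,  t(4) = 7,  t(5) = 25,  t(6) = 47,  t(7) = 17.
Since (t(6), t(7)) = (t(0), t(1)) = (47, 17) (two consecutive terms determine the rest), the sequence is periodic with period 6.
The value 15 first appears (with k ≥ 2) at t(2).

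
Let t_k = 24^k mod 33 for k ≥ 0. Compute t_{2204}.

27

Listing terms: t_0 = 1, t_1 = 24, t_2 = 15, t_3 = 30, t_4 = 27, t_5 = 21, t_6 = 9, t_7 = 18, t_8 = 3, t_9 = 6, t_{10} = 12, t_{11} = 24.
Since t_{11} = t_1 = 24, the sequence is eventually periodic: after a pre-period of length 1 it cycles with period 10.
For k ≥ 1, t_k depends only on (k - 1) mod 10. (2204 - 1) mod 10 = 3, so t_{2204} = t_4 = 27.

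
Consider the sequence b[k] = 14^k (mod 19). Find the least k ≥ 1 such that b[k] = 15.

17

Listing terms: b[0] = 1,  b[1] = 14,  b[2] = 6,  b[3] = 8,  b[4] = 17,  b[5] = 10,  b[6] = 7,  b[7] = 3,  b[8] = 4,  b[9] = 18,  b[10] = 5,  b[11] = 13,  b[12] = 11,  b[13] = 2,  b[14] = 9,  b[15] = 12,  b[16] = 16,  b[17] = 15,  b[18] = 1.
The sequence repeats with period 18.
The value 15 first appears (with k ≥ 1) at b[17].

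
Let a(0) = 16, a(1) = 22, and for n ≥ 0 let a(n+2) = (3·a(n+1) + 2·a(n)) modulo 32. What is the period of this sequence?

4

a(0) = 16; a(1) = 22; a(2) = 2; a(3) = 18; a(4) = 26; a(5) = 18; a(6) = 10; a(7) = 2; a(8) = 26; a(9) = 18.
Since (a(8), a(9)) = (a(4), a(5)) = (26, 18) (two consecutive terms determine the rest), the sequence is eventually periodic: after a pre-period of length 4 it cycles with period 4.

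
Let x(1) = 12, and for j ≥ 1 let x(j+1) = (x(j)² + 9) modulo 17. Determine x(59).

0

Computing terms: x(1) = 12; x(2) = 0; x(3) = 9; x(4) = 5; x(5) = 0.
Since x(5) = x(2) = 0, the sequence is eventually periodic: after a pre-period of length 1 it cycles with period 3.
For j ≥ 2, x(j) depends only on (j - 2) mod 3. (59 - 2) mod 3 = 0, so x(59) = x(2) = 0.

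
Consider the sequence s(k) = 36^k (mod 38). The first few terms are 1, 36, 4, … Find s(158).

6

s(0) = 1; s(1) = 36; s(2) = 4; s(3) = 30; s(4) = 16; s(5) = 6; s(6) = 26; s(7) = 24; s(8) = 28; s(9) = 20; s(10) = 36.
Since s(10) = s(1) = 36, the sequence is eventually periodic: after a pre-period of length 1 it cycles with period 9.
For k ≥ 1, s(k) depends only on (k - 1) mod 9. (158 - 1) mod 9 = 4, so s(158) = s(5) = 6.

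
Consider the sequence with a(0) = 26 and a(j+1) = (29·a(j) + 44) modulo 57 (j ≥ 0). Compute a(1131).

Computing terms: a(0) = 26, a(1) = 0, a(2) = 44, a(3) = 9, a(4) = 20, a(5) = 54, a(6) = 14, a(7) = 51, a(8) = 41, a(9) = 36, a(10) = 5, a(11) = 18, a(12) = 53, a(13) = 42, a(14) = 8, a(15) = 48, a(16) = 11, a(17) = 21, a(18) = 26.
The sequence repeats with period 18.
(1131 - 0) mod 18 = 15, so a(1131) = a(15) = 48.

48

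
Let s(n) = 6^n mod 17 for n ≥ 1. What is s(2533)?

7

Computing terms: s(1) = 6, s(2) = 2, s(3) = 12, s(4) = 4, s(5) = 7, s(6) = 8, s(7) = 14, s(8) = 16, s(9) = 11, s(10) = 15, s(11) = 5, s(12) = 13, s(13) = 10, s(14) = 9, s(15) = 3, s(16) = 1, s(17) = 6.
Since s(17) = s(1) = 6, the sequence is periodic with period 16.
So s(2533) = s(1 + ((2533-1) mod 16)) = s(5) = 7.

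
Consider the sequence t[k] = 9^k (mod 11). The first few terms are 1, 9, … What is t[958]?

Computing terms: t[0] = 1; t[1] = 9; t[2] = 4; t[3] = 3; t[4] = 5; t[5] = 1.
Since t[5] = t[0] = 1, the sequence is periodic with period 5.
(958 - 0) mod 5 = 3, so t[958] = t[3] = 3.

3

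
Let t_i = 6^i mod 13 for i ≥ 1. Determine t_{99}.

8

t_1 = 6,  t_2 = 10,  t_3 = 8,  t_4 = 9,  t_5 = 2,  t_6 = 12,  t_7 = 7,  t_8 = 3,  t_9 = 5,  t_{10} = 4,  t_{11} = 11,  t_{12} = 1,  t_{13} = 6.
The sequence repeats with period 12.
(99 - 1) mod 12 = 2, so t_{99} = t_3 = 8.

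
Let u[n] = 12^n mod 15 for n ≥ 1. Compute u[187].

3

Listing terms: u[1] = 12,  u[2] = 9,  u[3] = 3,  u[4] = 6,  u[5] = 12.
The sequence repeats with period 4.
So u[187] = u[1 + ((187-1) mod 4)] = u[3] = 3.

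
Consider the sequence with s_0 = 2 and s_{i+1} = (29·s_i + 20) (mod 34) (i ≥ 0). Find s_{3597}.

30

s_0 = 2, s_1 = 10, s_2 = 4, s_3 = 0, s_4 = 20, s_5 = 22, s_6 = 12, s_7 = 28, s_8 = 16, s_9 = 8, s_{10} = 14, s_{11} = 18, s_{12} = 32, s_{13} = 30, s_{14} = 6, s_{15} = 24, s_{16} = 2.
Since s_{16} = s_0 = 2, the sequence is periodic with period 16.
(3597 - 0) mod 16 = 13, so s_{3597} = s_{13} = 30.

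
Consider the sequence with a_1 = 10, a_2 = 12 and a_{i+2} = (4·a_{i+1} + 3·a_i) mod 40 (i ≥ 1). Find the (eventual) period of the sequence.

24

Listing terms: a_1 = 10,  a_2 = 12,  a_3 = 38,  a_4 = 28,  a_5 = 26,  a_6 = 28,  a_7 = 30,  a_8 = 4,  a_9 = 26,  a_{10} = 36,  a_{11} = 22,  a_{12} = 36,  a_{13} = 10,  a_{14} = 28,  a_{15} = 22,  a_{16} = 12,  a_{17} = 34,  a_{18} = 12,  a_{19} = 30,  a_{20} = 36,  a_{21} = 34,  a_{22} = 4,  a_{23} = 38,  a_{24} = 4,  a_{25} = 10,  a_{26} = 12.
The sequence repeats with period 24.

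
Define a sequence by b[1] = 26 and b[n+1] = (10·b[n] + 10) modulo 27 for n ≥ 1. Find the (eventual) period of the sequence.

27

We have b[1] = 26,  b[2] = 0,  b[3] = 10,  b[4] = 2,  b[5] = 3,  b[6] = 13,  b[7] = 5,  b[8] = 6,  b[9] = 16,  b[10] = 8,  b[11] = 9,  b[12] = 19,  b[13] = 11,  b[14] = 12,  b[15] = 22,  b[16] = 14,  b[17] = 15,  b[18] = 25,  b[19] = 17,  b[20] = 18,  b[21] = 1,  b[22] = 20,  b[23] = 21,  b[24] = 4,  b[25] = 23,  b[26] = 24,  b[27] = 7,  b[28] = 26.
The sequence repeats with period 27.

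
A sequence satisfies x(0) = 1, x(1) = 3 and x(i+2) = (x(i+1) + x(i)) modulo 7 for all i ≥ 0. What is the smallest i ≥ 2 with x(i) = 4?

We have x(0) = 1, x(1) = 3, x(2) = 4, x(3) = 0, x(4) = 4, x(5) = 4, x(6) = 1, x(7) = 5, x(8) = 6, x(9) = 4, x(10) = 3, x(11) = 0, x(12) = 3, x(13) = 3, x(14) = 6, x(15) = 2, x(16) = 1, x(17) = 3.
The sequence repeats with period 16.
The value 4 first appears (with i ≥ 2) at x(2).

2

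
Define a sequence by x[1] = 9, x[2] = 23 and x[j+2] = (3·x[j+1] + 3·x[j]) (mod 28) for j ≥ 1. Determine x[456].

x[1] = 9,  x[2] = 23,  x[3] = 12,  x[4] = 21,  x[5] = 15,  x[6] = 24,  x[7] = 5,  x[8] = 3,  x[9] = 24,  x[10] = 25,  x[11] = 7,  x[12] = 12,  x[13] = 1,  x[14] = 11,  x[15] = 8,  x[16] = 1,  x[17] = 27,  x[18] = 0,  x[19] = 25,  x[20] = 19,  x[21] = 20,  x[22] = 5,  x[23] = 19,  x[24] = 16,  x[25] = 21,  x[26] = 27,  x[27] = 4,  x[28] = 9,  x[29] = 11,  x[30] = 4,  x[31] = 17,  x[32] = 7,  x[33] = 16,  x[34] = 13,  x[35] = 3,  x[36] = 20,  x[37] = 13,  x[38] = 15,  x[39] = 0,  x[40] = 17,  x[41] = 23,  x[42] = 8,  x[43] = 9,  x[44] = 23.
Since (x[43], x[44]) = (x[1], x[2]) = (9, 23) (two consecutive terms determine the rest), the sequence is periodic with period 42.
(456 - 1) mod 42 = 35, so x[456] = x[36] = 20.

20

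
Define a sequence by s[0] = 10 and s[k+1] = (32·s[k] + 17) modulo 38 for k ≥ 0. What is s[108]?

29

s[0] = 10; s[1] = 33; s[2] = 9; s[3] = 1; s[4] = 11; s[5] = 27; s[6] = 7; s[7] = 13; s[8] = 15; s[9] = 3; s[10] = 37; s[11] = 23; s[12] = 31; s[13] = 21; s[14] = 5; s[15] = 25; s[16] = 19; s[17] = 17; s[18] = 29; s[19] = 33.
Since s[19] = s[1] = 33, the sequence is eventually periodic: after a pre-period of length 1 it cycles with period 18.
For k ≥ 1, s[k] depends only on (k - 1) mod 18. (108 - 1) mod 18 = 17, so s[108] = s[18] = 29.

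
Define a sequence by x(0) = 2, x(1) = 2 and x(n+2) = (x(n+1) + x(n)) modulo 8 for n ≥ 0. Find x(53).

0

x(0) = 2, x(1) = 2, x(2) = 4, x(3) = 6, x(4) = 2, x(5) = 0, x(6) = 2, x(7) = 2.
The sequence repeats with period 6.
So x(53) = x(0 + ((53-0) mod 6)) = x(5) = 0.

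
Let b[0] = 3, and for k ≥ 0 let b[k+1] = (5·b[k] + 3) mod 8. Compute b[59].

4

Computing terms: b[0] = 3,  b[1] = 2,  b[2] = 5,  b[3] = 4,  b[4] = 7,  b[5] = 6,  b[6] = 1,  b[7] = 0,  b[8] = 3.
Since b[8] = b[0] = 3, the sequence is periodic with period 8.
So b[59] = b[0 + ((59-0) mod 8)] = b[3] = 4.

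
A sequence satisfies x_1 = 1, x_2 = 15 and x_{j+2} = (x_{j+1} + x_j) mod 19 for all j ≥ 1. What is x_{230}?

x_1 = 1; x_2 = 15; x_3 = 16; x_4 = 12; x_5 = 9; x_6 = 2; x_7 = 11; x_8 = 13; x_9 = 5; x_{10} = 18; x_{11} = 4; x_{12} = 3; x_{13} = 7; x_{14} = 10; x_{15} = 17; x_{16} = 8; x_{17} = 6; x_{18} = 14; x_{19} = 1; x_{20} = 15.
The sequence repeats with period 18.
(230 - 1) mod 18 = 13, so x_{230} = x_{14} = 10.

10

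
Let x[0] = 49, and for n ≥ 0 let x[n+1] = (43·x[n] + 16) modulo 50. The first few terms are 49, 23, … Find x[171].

31

Listing terms: x[0] = 49; x[1] = 23; x[2] = 5; x[3] = 31; x[4] = 49.
The sequence repeats with period 4.
(171 - 0) mod 4 = 3, so x[171] = x[3] = 31.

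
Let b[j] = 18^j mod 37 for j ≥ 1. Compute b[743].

b[1] = 18; b[2] = 28; b[3] = 23; b[4] = 7; b[5] = 15; b[6] = 11; b[7] = 13; b[8] = 12; b[9] = 31; b[10] = 3; b[11] = 17; b[12] = 10; b[13] = 32; b[14] = 21; b[15] = 8; b[16] = 33; b[17] = 2; b[18] = 36; b[19] = 19; b[20] = 9; b[21] = 14; b[22] = 30; b[23] = 22; b[24] = 26; b[25] = 24; b[26] = 25; b[27] = 6; b[28] = 34; b[29] = 20; b[30] = 27; b[31] = 5; b[32] = 16; b[33] = 29; b[34] = 4; b[35] = 35; b[36] = 1; b[37] = 18.
The sequence repeats with period 36.
(743 - 1) mod 36 = 22, so b[743] = b[23] = 22.

22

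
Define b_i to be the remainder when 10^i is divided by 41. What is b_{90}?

1

b_0 = 1, b_1 = 10, b_2 = 18, b_3 = 16, b_4 = 37, b_5 = 1.
The sequence repeats with period 5.
(90 - 0) mod 5 = 0, so b_{90} = b_0 = 1.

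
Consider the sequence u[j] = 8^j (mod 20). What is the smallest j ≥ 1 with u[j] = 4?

Listing terms: u[0] = 1,  u[1] = 8,  u[2] = 4,  u[3] = 12,  u[4] = 16,  u[5] = 8.
Since u[5] = u[1] = 8, the sequence is eventually periodic: after a pre-period of length 1 it cycles with period 4.
The value 4 first appears (with j ≥ 1) at u[2].

2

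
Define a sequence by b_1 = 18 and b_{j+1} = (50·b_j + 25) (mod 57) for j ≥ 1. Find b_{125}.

Listing terms: b_1 = 18,  b_2 = 13,  b_3 = 48,  b_4 = 31,  b_5 = 36,  b_6 = 1,  b_7 = 18.
The sequence repeats with period 6.
(125 - 1) mod 6 = 4, so b_{125} = b_5 = 36.

36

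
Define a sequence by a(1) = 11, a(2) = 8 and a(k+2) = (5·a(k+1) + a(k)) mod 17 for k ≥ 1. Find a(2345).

6

Listing terms: a(1) = 11,  a(2) = 8,  a(3) = 0,  a(4) = 8,  a(5) = 6,  a(6) = 4,  a(7) = 9,  a(8) = 15,  a(9) = 16,  a(10) = 10,  a(11) = 15,  a(12) = 0,  a(13) = 15,  a(14) = 7,  a(15) = 16,  a(16) = 2,  a(17) = 9,  a(18) = 13,  a(19) = 6,  a(20) = 9,  a(21) = 0,  a(22) = 9,  a(23) = 11,  a(24) = 13,  a(25) = 8,  a(26) = 2,  a(27) = 1,  a(28) = 7,  a(29) = 2,  a(30) = 0,  a(31) = 2,  a(32) = 10,  a(33) = 1,  a(34) = 15,  a(35) = 8,  a(36) = 4,  a(37) = 11,  a(38) = 8.
Since (a(37), a(38)) = (a(1), a(2)) = (11, 8) (two consecutive terms determine the rest), the sequence is periodic with period 36.
So a(2345) = a(1 + ((2345-1) mod 36)) = a(5) = 6.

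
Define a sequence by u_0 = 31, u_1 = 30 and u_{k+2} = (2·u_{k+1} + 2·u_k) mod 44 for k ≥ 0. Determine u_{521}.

8

u_0 = 31,  u_1 = 30,  u_2 = 34,  u_3 = 40,  u_4 = 16,  u_5 = 24,  u_6 = 36,  u_7 = 32,  u_8 = 4,  u_9 = 28,  u_{10} = 20,  u_{11} = 8,  u_{12} = 12,  u_{13} = 40,  u_{14} = 16.
Since (u_{13}, u_{14}) = (u_3, u_4) = (40, 16) (two consecutive terms determine the rest), the sequence is eventually periodic: after a pre-period of length 3 it cycles with period 10.
For k ≥ 3, u_k depends only on (k - 3) mod 10. (521 - 3) mod 10 = 8, so u_{521} = u_{11} = 8.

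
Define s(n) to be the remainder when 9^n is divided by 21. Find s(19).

Computing terms: s(0) = 1,  s(1) = 9,  s(2) = 18,  s(3) = 15,  s(4) = 9.
Since s(4) = s(1) = 9, the sequence is eventually periodic: after a pre-period of length 1 it cycles with period 3.
For n ≥ 1, s(n) depends only on (n - 1) mod 3. (19 - 1) mod 3 = 0, so s(19) = s(1) = 9.

9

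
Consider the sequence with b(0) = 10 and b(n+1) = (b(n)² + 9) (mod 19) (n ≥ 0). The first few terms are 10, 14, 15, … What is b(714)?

10

Computing terms: b(0) = 10; b(1) = 14; b(2) = 15; b(3) = 6; b(4) = 7; b(5) = 1; b(6) = 10.
The sequence repeats with period 6.
So b(714) = b(0 + ((714-0) mod 6)) = b(0) = 10.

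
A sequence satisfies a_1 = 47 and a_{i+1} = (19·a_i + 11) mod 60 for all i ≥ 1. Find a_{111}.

Listing terms: a_1 = 47,  a_2 = 4,  a_3 = 27,  a_4 = 44,  a_5 = 7,  a_6 = 24,  a_7 = 47.
Since a_7 = a_1 = 47, the sequence is periodic with period 6.
So a_{111} = a_{1 + ((111-1) mod 6)} = a_3 = 27.

27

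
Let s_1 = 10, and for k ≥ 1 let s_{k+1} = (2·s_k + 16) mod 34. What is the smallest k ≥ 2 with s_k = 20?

s_1 = 10, s_2 = 2, s_3 = 20, s_4 = 22, s_5 = 26, s_6 = 0, s_7 = 16, s_8 = 14, s_9 = 10.
Since s_9 = s_1 = 10, the sequence is periodic with period 8.
The value 20 first appears (with k ≥ 2) at s_3.

3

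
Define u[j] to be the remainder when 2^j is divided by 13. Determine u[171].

8

u[0] = 1,  u[1] = 2,  u[2] = 4,  u[3] = 8,  u[4] = 3,  u[5] = 6,  u[6] = 12,  u[7] = 11,  u[8] = 9,  u[9] = 5,  u[10] = 10,  u[11] = 7,  u[12] = 1.
The sequence repeats with period 12.
(171 - 0) mod 12 = 3, so u[171] = u[3] = 8.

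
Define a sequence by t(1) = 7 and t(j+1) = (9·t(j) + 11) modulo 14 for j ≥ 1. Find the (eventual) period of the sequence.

Computing terms: t(1) = 7; t(2) = 4; t(3) = 5; t(4) = 0; t(5) = 11; t(6) = 12; t(7) = 7.
Since t(7) = t(1) = 7, the sequence is periodic with period 6.

6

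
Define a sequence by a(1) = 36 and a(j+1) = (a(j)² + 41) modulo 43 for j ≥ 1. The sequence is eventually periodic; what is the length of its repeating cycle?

5

Computing terms: a(1) = 36,  a(2) = 4,  a(3) = 14,  a(4) = 22,  a(5) = 9,  a(6) = 36.
Since a(6) = a(1) = 36, the sequence is periodic with period 5.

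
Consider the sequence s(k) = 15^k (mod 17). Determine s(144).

We have s(0) = 1; s(1) = 15; s(2) = 4; s(3) = 9; s(4) = 16; s(5) = 2; s(6) = 13; s(7) = 8; s(8) = 1.
Since s(8) = s(0) = 1, the sequence is periodic with period 8.
So s(144) = s(0 + ((144-0) mod 8)) = s(0) = 1.

1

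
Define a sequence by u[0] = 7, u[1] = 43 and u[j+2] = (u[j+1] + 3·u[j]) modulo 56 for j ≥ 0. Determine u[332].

0

Computing terms: u[0] = 7; u[1] = 43; u[2] = 8; u[3] = 25; u[4] = 49; u[5] = 12; u[6] = 47; u[7] = 27; u[8] = 0; u[9] = 25; u[10] = 25; u[11] = 44; u[12] = 7; u[13] = 27; u[14] = 48; u[15] = 17; u[16] = 49; u[17] = 44; u[18] = 23; u[19] = 43; u[20] = 0; u[21] = 17; u[22] = 17; u[23] = 12; u[24] = 7; u[25] = 43.
The sequence repeats with period 24.
So u[332] = u[0 + ((332-0) mod 24)] = u[20] = 0.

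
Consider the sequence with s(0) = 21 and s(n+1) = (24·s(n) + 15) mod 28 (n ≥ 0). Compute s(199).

15

Computing terms: s(0) = 21; s(1) = 15; s(2) = 11; s(3) = 27; s(4) = 19; s(5) = 23; s(6) = 7; s(7) = 15.
Since s(7) = s(1) = 15, the sequence is eventually periodic: after a pre-period of length 1 it cycles with period 6.
For n ≥ 1, s(n) depends only on (n - 1) mod 6. (199 - 1) mod 6 = 0, so s(199) = s(1) = 15.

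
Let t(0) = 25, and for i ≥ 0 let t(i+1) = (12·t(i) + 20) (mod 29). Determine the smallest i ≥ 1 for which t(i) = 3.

Listing terms: t(0) = 25; t(1) = 1; t(2) = 3; t(3) = 27; t(4) = 25.
Since t(4) = t(0) = 25, the sequence is periodic with period 4.
The value 3 first appears (with i ≥ 1) at t(2).

2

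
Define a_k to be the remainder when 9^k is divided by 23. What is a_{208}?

Listing terms: a_0 = 1, a_1 = 9, a_2 = 12, a_3 = 16, a_4 = 6, a_5 = 8, a_6 = 3, a_7 = 4, a_8 = 13, a_9 = 2, a_{10} = 18, a_{11} = 1.
The sequence repeats with period 11.
(208 - 0) mod 11 = 10, so a_{208} = a_{10} = 18.

18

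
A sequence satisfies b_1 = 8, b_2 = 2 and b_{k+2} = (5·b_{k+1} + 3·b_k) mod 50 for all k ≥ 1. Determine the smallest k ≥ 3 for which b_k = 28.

9

Listing terms: b_1 = 8,  b_2 = 2,  b_3 = 34,  b_4 = 26,  b_5 = 32,  b_6 = 38,  b_7 = 36,  b_8 = 44,  b_9 = 28,  b_{10} = 22,  b_{11} = 44,  b_{12} = 36,  b_{13} = 12,  b_{14} = 18,  b_{15} = 26,  b_{16} = 34,  b_{17} = 48,  b_{18} = 42,  b_{19} = 4,  b_{20} = 46,  b_{21} = 42,  b_{22} = 48,  b_{23} = 16,  b_{24} = 24,  b_{25} = 18,  b_{26} = 12,  b_{27} = 14,  b_{28} = 6,  b_{29} = 22,  b_{30} = 28,  b_{31} = 6,  b_{32} = 14,  b_{33} = 38,  b_{34} = 32,  b_{35} = 24,  b_{36} = 16,  b_{37} = 2,  b_{38} = 8,  b_{39} = 46,  b_{40} = 4,  b_{41} = 8,  b_{42} = 2.
The sequence repeats with period 40.
The value 28 first appears (with k ≥ 3) at b_9.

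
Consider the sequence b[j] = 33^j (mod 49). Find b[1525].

We have b[0] = 1; b[1] = 33; b[2] = 11; b[3] = 20; b[4] = 23; b[5] = 24; b[6] = 8; b[7] = 19; b[8] = 39; b[9] = 13; b[10] = 37; b[11] = 45; b[12] = 15; b[13] = 5; b[14] = 18; b[15] = 6; b[16] = 2; b[17] = 17; b[18] = 22; b[19] = 40; b[20] = 46; b[21] = 48; b[22] = 16; b[23] = 38; b[24] = 29; b[25] = 26; b[26] = 25; b[27] = 41; b[28] = 30; b[29] = 10; b[30] = 36; b[31] = 12; b[32] = 4; b[33] = 34; b[34] = 44; b[35] = 31; b[36] = 43; b[37] = 47; b[38] = 32; b[39] = 27; b[40] = 9; b[41] = 3; b[42] = 1.
The sequence repeats with period 42.
So b[1525] = b[0 + ((1525-0) mod 42)] = b[13] = 5.

5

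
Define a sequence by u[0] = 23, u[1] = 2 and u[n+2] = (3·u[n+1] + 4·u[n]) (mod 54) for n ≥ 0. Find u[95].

Computing terms: u[0] = 23; u[1] = 2; u[2] = 44; u[3] = 32; u[4] = 2; u[5] = 26; u[6] = 32; u[7] = 38; u[8] = 26; u[9] = 14; u[10] = 38; u[11] = 8; u[12] = 14; u[13] = 20; u[14] = 8; u[15] = 50; u[16] = 20; u[17] = 44; u[18] = 50; u[19] = 2; u[20] = 44.
Since (u[19], u[20]) = (u[1], u[2]) = (2, 44) (two consecutive terms determine the rest), the sequence is eventually periodic: after a pre-period of length 1 it cycles with period 18.
For n ≥ 1, u[n] depends only on (n - 1) mod 18. (95 - 1) mod 18 = 4, so u[95] = u[5] = 26.

26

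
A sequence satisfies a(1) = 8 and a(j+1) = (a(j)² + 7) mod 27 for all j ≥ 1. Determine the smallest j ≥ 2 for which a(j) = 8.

4

Listing terms: a(1) = 8,  a(2) = 17,  a(3) = 26,  a(4) = 8.
The sequence repeats with period 3.
The value 8 next appears (with j ≥ 2) at a(4).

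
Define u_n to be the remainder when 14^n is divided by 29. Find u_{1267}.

u_1 = 14,  u_2 = 22,  u_3 = 18,  u_4 = 20,  u_5 = 19,  u_6 = 5,  u_7 = 12,  u_8 = 23,  u_9 = 3,  u_{10} = 13,  u_{11} = 8,  u_{12} = 25,  u_{13} = 2,  u_{14} = 28,  u_{15} = 15,  u_{16} = 7,  u_{17} = 11,  u_{18} = 9,  u_{19} = 10,  u_{20} = 24,  u_{21} = 17,  u_{22} = 6,  u_{23} = 26,  u_{24} = 16,  u_{25} = 21,  u_{26} = 4,  u_{27} = 27,  u_{28} = 1,  u_{29} = 14.
The sequence repeats with period 28.
So u_{1267} = u_{1 + ((1267-1) mod 28)} = u_7 = 12.

12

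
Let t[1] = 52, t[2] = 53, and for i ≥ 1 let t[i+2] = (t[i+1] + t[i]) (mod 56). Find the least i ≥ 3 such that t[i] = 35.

11

Listing terms: t[1] = 52, t[2] = 53, t[3] = 49, t[4] = 46, t[5] = 39, t[6] = 29, t[7] = 12, t[8] = 41, t[9] = 53, t[10] = 38, t[11] = 35, t[12] = 17, t[13] = 52, t[14] = 13, t[15] = 9, t[16] = 22, t[17] = 31, t[18] = 53, t[19] = 28, t[20] = 25, t[21] = 53, t[22] = 22, t[23] = 19, t[24] = 41, t[25] = 4, t[26] = 45, t[27] = 49, t[28] = 38, t[29] = 31, t[30] = 13, t[31] = 44, t[32] = 1, t[33] = 45, t[34] = 46, t[35] = 35, t[36] = 25, t[37] = 4, t[38] = 29, t[39] = 33, t[40] = 6, t[41] = 39, t[42] = 45, t[43] = 28, t[44] = 17, t[45] = 45, t[46] = 6, t[47] = 51, t[48] = 1, t[49] = 52, t[50] = 53.
The sequence repeats with period 48.
The value 35 first appears (with i ≥ 3) at t[11].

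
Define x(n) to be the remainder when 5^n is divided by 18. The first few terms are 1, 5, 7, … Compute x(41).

11

Computing terms: x(0) = 1, x(1) = 5, x(2) = 7, x(3) = 17, x(4) = 13, x(5) = 11, x(6) = 1.
Since x(6) = x(0) = 1, the sequence is periodic with period 6.
So x(41) = x(0 + ((41-0) mod 6)) = x(5) = 11.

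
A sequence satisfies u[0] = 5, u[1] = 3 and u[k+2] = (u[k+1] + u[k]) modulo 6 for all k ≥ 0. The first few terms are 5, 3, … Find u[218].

Computing terms: u[0] = 5, u[1] = 3, u[2] = 2, u[3] = 5, u[4] = 1, u[5] = 0, u[6] = 1, u[7] = 1, u[8] = 2, u[9] = 3, u[10] = 5, u[11] = 2, u[12] = 1, u[13] = 3, u[14] = 4, u[15] = 1, u[16] = 5, u[17] = 0, u[18] = 5, u[19] = 5, u[20] = 4, u[21] = 3, u[22] = 1, u[23] = 4, u[24] = 5, u[25] = 3.
Since (u[24], u[25]) = (u[0], u[1]) = (5, 3) (two consecutive terms determine the rest), the sequence is periodic with period 24.
So u[218] = u[0 + ((218-0) mod 24)] = u[2] = 2.

2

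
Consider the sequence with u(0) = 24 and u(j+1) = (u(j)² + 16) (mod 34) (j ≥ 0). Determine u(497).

14

u(0) = 24,  u(1) = 14,  u(2) = 8,  u(3) = 12,  u(4) = 24.
Since u(4) = u(0) = 24, the sequence is periodic with period 4.
(497 - 0) mod 4 = 1, so u(497) = u(1) = 14.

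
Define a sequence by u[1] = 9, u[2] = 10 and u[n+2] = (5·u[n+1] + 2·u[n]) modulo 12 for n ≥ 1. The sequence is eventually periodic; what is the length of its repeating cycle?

3

We have u[1] = 9; u[2] = 10; u[3] = 8; u[4] = 0; u[5] = 4; u[6] = 8; u[7] = 0.
Since (u[6], u[7]) = (u[3], u[4]) = (8, 0) (two consecutive terms determine the rest), the sequence is eventually periodic: after a pre-period of length 2 it cycles with period 3.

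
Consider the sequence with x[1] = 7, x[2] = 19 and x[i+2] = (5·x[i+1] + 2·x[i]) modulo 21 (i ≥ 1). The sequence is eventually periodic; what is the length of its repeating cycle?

Listing terms: x[1] = 7, x[2] = 19, x[3] = 4, x[4] = 16, x[5] = 4, x[6] = 10, x[7] = 16, x[8] = 16, x[9] = 7, x[10] = 4, x[11] = 13, x[12] = 10, x[13] = 13, x[14] = 1, x[15] = 10, x[16] = 10, x[17] = 7, x[18] = 13, x[19] = 16, x[20] = 1, x[21] = 16, x[22] = 19, x[23] = 1, x[24] = 1, x[25] = 7, x[26] = 16, x[27] = 10, x[28] = 19, x[29] = 10, x[30] = 4, x[31] = 19, x[32] = 19, x[33] = 7, x[34] = 10, x[35] = 1, x[36] = 4, x[37] = 1, x[38] = 13, x[39] = 4, x[40] = 4, x[41] = 7, x[42] = 1, x[43] = 19, x[44] = 13, x[45] = 19, x[46] = 16, x[47] = 13, x[48] = 13, x[49] = 7, x[50] = 19.
The sequence repeats with period 48.

48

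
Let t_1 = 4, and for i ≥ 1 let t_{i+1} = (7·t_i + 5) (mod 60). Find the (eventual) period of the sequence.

12

Listing terms: t_1 = 4; t_2 = 33; t_3 = 56; t_4 = 37; t_5 = 24; t_6 = 53; t_7 = 16; t_8 = 57; t_9 = 44; t_{10} = 13; t_{11} = 36; t_{12} = 17; t_{13} = 4.
The sequence repeats with period 12.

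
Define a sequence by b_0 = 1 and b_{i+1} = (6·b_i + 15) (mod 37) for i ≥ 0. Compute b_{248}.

Computing terms: b_0 = 1,  b_1 = 21,  b_2 = 30,  b_3 = 10,  b_4 = 1.
The sequence repeats with period 4.
So b_{248} = b_{0 + ((248-0) mod 4)} = b_0 = 1.

1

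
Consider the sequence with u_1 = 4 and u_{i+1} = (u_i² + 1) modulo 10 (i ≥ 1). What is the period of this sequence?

Listing terms: u_1 = 4, u_2 = 7, u_3 = 0, u_4 = 1, u_5 = 2, u_6 = 5, u_7 = 6, u_8 = 7.
Since u_8 = u_2 = 7, the sequence is eventually periodic: after a pre-period of length 1 it cycles with period 6.

6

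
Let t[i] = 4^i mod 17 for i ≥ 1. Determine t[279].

13

We have t[1] = 4,  t[2] = 16,  t[3] = 13,  t[4] = 1,  t[5] = 4.
Since t[5] = t[1] = 4, the sequence is periodic with period 4.
So t[279] = t[1 + ((279-1) mod 4)] = t[3] = 13.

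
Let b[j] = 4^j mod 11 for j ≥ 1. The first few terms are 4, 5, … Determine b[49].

Listing terms: b[1] = 4; b[2] = 5; b[3] = 9; b[4] = 3; b[5] = 1; b[6] = 4.
Since b[6] = b[1] = 4, the sequence is periodic with period 5.
So b[49] = b[1 + ((49-1) mod 5)] = b[4] = 3.

3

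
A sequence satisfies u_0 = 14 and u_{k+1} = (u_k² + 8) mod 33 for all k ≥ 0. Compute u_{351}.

30

We have u_0 = 14, u_1 = 6, u_2 = 11, u_3 = 30, u_4 = 17, u_5 = 0, u_6 = 8, u_7 = 6.
Since u_7 = u_1 = 6, the sequence is eventually periodic: after a pre-period of length 1 it cycles with period 6.
For k ≥ 1, u_k depends only on (k - 1) mod 6. (351 - 1) mod 6 = 2, so u_{351} = u_3 = 30.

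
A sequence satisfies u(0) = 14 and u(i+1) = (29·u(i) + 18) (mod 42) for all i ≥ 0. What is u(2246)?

38

Computing terms: u(0) = 14, u(1) = 4, u(2) = 8, u(3) = 40, u(4) = 2, u(5) = 34, u(6) = 38, u(7) = 28, u(8) = 32, u(9) = 22, u(10) = 26, u(11) = 16, u(12) = 20, u(13) = 10, u(14) = 14.
Since u(14) = u(0) = 14, the sequence is periodic with period 14.
(2246 - 0) mod 14 = 6, so u(2246) = u(6) = 38.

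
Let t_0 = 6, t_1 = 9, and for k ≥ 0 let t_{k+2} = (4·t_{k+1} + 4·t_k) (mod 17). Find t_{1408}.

6

We have t_0 = 6; t_1 = 9; t_2 = 9; t_3 = 4; t_4 = 1; t_5 = 3; t_6 = 16; t_7 = 8; t_8 = 11; t_9 = 8; t_{10} = 8; t_{11} = 13; t_{12} = 16; t_{13} = 14; t_{14} = 1; t_{15} = 9; t_{16} = 6; t_{17} = 9.
The sequence repeats with period 16.
So t_{1408} = t_{0 + ((1408-0) mod 16)} = t_0 = 6.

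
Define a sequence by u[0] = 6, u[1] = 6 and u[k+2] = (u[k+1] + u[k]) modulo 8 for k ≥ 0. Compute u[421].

6

Listing terms: u[0] = 6; u[1] = 6; u[2] = 4; u[3] = 2; u[4] = 6; u[5] = 0; u[6] = 6; u[7] = 6.
The sequence repeats with period 6.
So u[421] = u[0 + ((421-0) mod 6)] = u[1] = 6.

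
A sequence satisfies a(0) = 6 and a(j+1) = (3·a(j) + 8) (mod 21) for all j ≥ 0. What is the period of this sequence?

Listing terms: a(0) = 6,  a(1) = 5,  a(2) = 2,  a(3) = 14,  a(4) = 8,  a(5) = 11,  a(6) = 20,  a(7) = 5.
Since a(7) = a(1) = 5, the sequence is eventually periodic: after a pre-period of length 1 it cycles with period 6.

6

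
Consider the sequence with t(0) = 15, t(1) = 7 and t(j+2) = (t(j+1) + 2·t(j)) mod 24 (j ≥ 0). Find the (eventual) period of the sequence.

6

Listing terms: t(0) = 15, t(1) = 7, t(2) = 13, t(3) = 3, t(4) = 5, t(5) = 11, t(6) = 21, t(7) = 19, t(8) = 13, t(9) = 3.
Since (t(8), t(9)) = (t(2), t(3)) = (13, 3) (two consecutive terms determine the rest), the sequence is eventually periodic: after a pre-period of length 2 it cycles with period 6.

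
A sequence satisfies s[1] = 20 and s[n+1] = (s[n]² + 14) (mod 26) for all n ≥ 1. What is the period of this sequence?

Listing terms: s[1] = 20; s[2] = 24; s[3] = 18; s[4] = 0; s[5] = 14; s[6] = 2; s[7] = 18.
Since s[7] = s[3] = 18, the sequence is eventually periodic: after a pre-period of length 2 it cycles with period 4.

4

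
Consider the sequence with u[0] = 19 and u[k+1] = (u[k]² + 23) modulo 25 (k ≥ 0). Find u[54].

u[0] = 19; u[1] = 9; u[2] = 4; u[3] = 14; u[4] = 19.
Since u[4] = u[0] = 19, the sequence is periodic with period 4.
So u[54] = u[0 + ((54-0) mod 4)] = u[2] = 4.

4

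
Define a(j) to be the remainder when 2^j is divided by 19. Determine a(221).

13

a(0) = 1,  a(1) = 2,  a(2) = 4,  a(3) = 8,  a(4) = 16,  a(5) = 13,  a(6) = 7,  a(7) = 14,  a(8) = 9,  a(9) = 18,  a(10) = 17,  a(11) = 15,  a(12) = 11,  a(13) = 3,  a(14) = 6,  a(15) = 12,  a(16) = 5,  a(17) = 10,  a(18) = 1.
Since a(18) = a(0) = 1, the sequence is periodic with period 18.
(221 - 0) mod 18 = 5, so a(221) = a(5) = 13.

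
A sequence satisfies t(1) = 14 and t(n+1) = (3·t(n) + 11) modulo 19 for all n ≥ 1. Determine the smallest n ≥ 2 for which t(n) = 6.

15

t(1) = 14, t(2) = 15, t(3) = 18, t(4) = 8, t(5) = 16, t(6) = 2, t(7) = 17, t(8) = 5, t(9) = 7, t(10) = 13, t(11) = 12, t(12) = 9, t(13) = 0, t(14) = 11, t(15) = 6, t(16) = 10, t(17) = 3, t(18) = 1, t(19) = 14.
The sequence repeats with period 18.
The value 6 first appears (with n ≥ 2) at t(15).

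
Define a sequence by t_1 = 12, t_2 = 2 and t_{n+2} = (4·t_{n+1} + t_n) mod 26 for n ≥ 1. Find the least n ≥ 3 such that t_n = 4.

We have t_1 = 12, t_2 = 2, t_3 = 20, t_4 = 4, t_5 = 10, t_6 = 18, t_7 = 4, t_8 = 8, t_9 = 10, t_{10} = 22, t_{11} = 20, t_{12} = 24, t_{13} = 12, t_{14} = 20, t_{15} = 14, t_{16} = 24, t_{17} = 6, t_{18} = 22, t_{19} = 16, t_{20} = 8, t_{21} = 22, t_{22} = 18, t_{23} = 16, t_{24} = 4, t_{25} = 6, t_{26} = 2, t_{27} = 14, t_{28} = 6, t_{29} = 12, t_{30} = 2.
Since (t_{29}, t_{30}) = (t_1, t_2) = (12, 2) (two consecutive terms determine the rest), the sequence is periodic with period 28.
The value 4 first appears (with n ≥ 3) at t_4.

4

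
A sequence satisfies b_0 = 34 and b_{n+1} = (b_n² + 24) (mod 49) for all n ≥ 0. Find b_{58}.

b_0 = 34,  b_1 = 4,  b_2 = 40,  b_3 = 7,  b_4 = 24,  b_5 = 12,  b_6 = 21,  b_7 = 24.
Since b_7 = b_4 = 24, the sequence is eventually periodic: after a pre-period of length 4 it cycles with period 3.
For n ≥ 4, b_n depends only on (n - 4) mod 3. (58 - 4) mod 3 = 0, so b_{58} = b_4 = 24.

24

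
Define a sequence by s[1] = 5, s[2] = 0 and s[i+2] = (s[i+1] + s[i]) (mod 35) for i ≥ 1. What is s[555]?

s[1] = 5, s[2] = 0, s[3] = 5, s[4] = 5, s[5] = 10, s[6] = 15, s[7] = 25, s[8] = 5, s[9] = 30, s[10] = 0, s[11] = 30, s[12] = 30, s[13] = 25, s[14] = 20, s[15] = 10, s[16] = 30, s[17] = 5, s[18] = 0.
Since (s[17], s[18]) = (s[1], s[2]) = (5, 0) (two consecutive terms determine the rest), the sequence is periodic with period 16.
(555 - 1) mod 16 = 10, so s[555] = s[11] = 30.

30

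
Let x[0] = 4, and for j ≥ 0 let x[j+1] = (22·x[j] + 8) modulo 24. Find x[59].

8

Listing terms: x[0] = 4; x[1] = 0; x[2] = 8; x[3] = 16; x[4] = 0.
Since x[4] = x[1] = 0, the sequence is eventually periodic: after a pre-period of length 1 it cycles with period 3.
For j ≥ 1, x[j] depends only on (j - 1) mod 3. (59 - 1) mod 3 = 1, so x[59] = x[2] = 8.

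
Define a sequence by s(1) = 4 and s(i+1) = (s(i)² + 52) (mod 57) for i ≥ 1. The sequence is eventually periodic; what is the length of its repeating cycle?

s(1) = 4,  s(2) = 11,  s(3) = 2,  s(4) = 56,  s(5) = 53,  s(6) = 11.
Since s(6) = s(2) = 11, the sequence is eventually periodic: after a pre-period of length 1 it cycles with period 4.

4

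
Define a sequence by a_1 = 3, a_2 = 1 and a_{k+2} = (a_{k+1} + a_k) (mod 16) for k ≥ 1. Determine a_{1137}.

Listing terms: a_1 = 3; a_2 = 1; a_3 = 4; a_4 = 5; a_5 = 9; a_6 = 14; a_7 = 7; a_8 = 5; a_9 = 12; a_{10} = 1; a_{11} = 13; a_{12} = 14; a_{13} = 11; a_{14} = 9; a_{15} = 4; a_{16} = 13; a_{17} = 1; a_{18} = 14; a_{19} = 15; a_{20} = 13; a_{21} = 12; a_{22} = 9; a_{23} = 5; a_{24} = 14; a_{25} = 3; a_{26} = 1.
Since (a_{25}, a_{26}) = (a_1, a_2) = (3, 1) (two consecutive terms determine the rest), the sequence is periodic with period 24.
(1137 - 1) mod 24 = 8, so a_{1137} = a_9 = 12.

12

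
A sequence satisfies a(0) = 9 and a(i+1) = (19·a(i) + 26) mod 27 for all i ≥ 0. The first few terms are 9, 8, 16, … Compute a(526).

We have a(0) = 9,  a(1) = 8,  a(2) = 16,  a(3) = 6,  a(4) = 5,  a(5) = 13,  a(6) = 3,  a(7) = 2,  a(8) = 10,  a(9) = 0,  a(10) = 26,  a(11) = 7,  a(12) = 24,  a(13) = 23,  a(14) = 4,  a(15) = 21,  a(16) = 20,  a(17) = 1,  a(18) = 18,  a(19) = 17,  a(20) = 25,  a(21) = 15,  a(22) = 14,  a(23) = 22,  a(24) = 12,  a(25) = 11,  a(26) = 19,  a(27) = 9.
The sequence repeats with period 27.
So a(526) = a(0 + ((526-0) mod 27)) = a(13) = 23.

23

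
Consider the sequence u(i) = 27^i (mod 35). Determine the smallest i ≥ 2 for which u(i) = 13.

We have u(1) = 27,  u(2) = 29,  u(3) = 13,  u(4) = 1,  u(5) = 27.
The sequence repeats with period 4.
The value 13 first appears (with i ≥ 2) at u(3).

3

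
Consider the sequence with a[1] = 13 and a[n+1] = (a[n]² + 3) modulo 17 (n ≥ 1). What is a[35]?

7

a[1] = 13; a[2] = 2; a[3] = 7; a[4] = 1; a[5] = 4; a[6] = 2.
Since a[6] = a[2] = 2, the sequence is eventually periodic: after a pre-period of length 1 it cycles with period 4.
For n ≥ 2, a[n] depends only on (n - 2) mod 4. (35 - 2) mod 4 = 1, so a[35] = a[3] = 7.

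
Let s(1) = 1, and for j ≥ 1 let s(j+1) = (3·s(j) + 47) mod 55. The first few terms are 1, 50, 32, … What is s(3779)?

Listing terms: s(1) = 1, s(2) = 50, s(3) = 32, s(4) = 33, s(5) = 36, s(6) = 45, s(7) = 17, s(8) = 43, s(9) = 11, s(10) = 25, s(11) = 12, s(12) = 28, s(13) = 21, s(14) = 0, s(15) = 47, s(16) = 23, s(17) = 6, s(18) = 10, s(19) = 22, s(20) = 3, s(21) = 1.
Since s(21) = s(1) = 1, the sequence is periodic with period 20.
(3779 - 1) mod 20 = 18, so s(3779) = s(19) = 22.

22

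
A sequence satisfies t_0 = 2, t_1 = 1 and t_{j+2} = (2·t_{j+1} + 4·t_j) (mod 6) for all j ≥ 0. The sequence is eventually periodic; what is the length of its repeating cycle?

Computing terms: t_0 = 2, t_1 = 1, t_2 = 4, t_3 = 0, t_4 = 4, t_5 = 2, t_6 = 2, t_7 = 0, t_8 = 2, t_9 = 4, t_{10} = 4, t_{11} = 0.
Since (t_{10}, t_{11}) = (t_2, t_3) = (4, 0) (two consecutive terms determine the rest), the sequence is eventually periodic: after a pre-period of length 2 it cycles with period 8.

8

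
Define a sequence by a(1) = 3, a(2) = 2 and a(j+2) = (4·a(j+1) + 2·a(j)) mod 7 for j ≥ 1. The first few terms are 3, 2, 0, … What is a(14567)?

Listing terms: a(1) = 3; a(2) = 2; a(3) = 0; a(4) = 4; a(5) = 2; a(6) = 2; a(7) = 5; a(8) = 3; a(9) = 1; a(10) = 3; a(11) = 0; a(12) = 6; a(13) = 3; a(14) = 3; a(15) = 4; a(16) = 1; a(17) = 5; a(18) = 1; a(19) = 0; a(20) = 2; a(21) = 1; a(22) = 1; a(23) = 6; a(24) = 5; a(25) = 4; a(26) = 5; a(27) = 0; a(28) = 3; a(29) = 5; a(30) = 5; a(31) = 2; a(32) = 4; a(33) = 6; a(34) = 4; a(35) = 0; a(36) = 1; a(37) = 4; a(38) = 4; a(39) = 3; a(40) = 6; a(41) = 2; a(42) = 6; a(43) = 0; a(44) = 5; a(45) = 6; a(46) = 6; a(47) = 1; a(48) = 2; a(49) = 3; a(50) = 2.
The sequence repeats with period 48.
(14567 - 1) mod 48 = 22, so a(14567) = a(23) = 6.

6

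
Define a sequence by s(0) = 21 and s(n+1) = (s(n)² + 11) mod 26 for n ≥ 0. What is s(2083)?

Listing terms: s(0) = 21; s(1) = 10; s(2) = 7; s(3) = 8; s(4) = 23; s(5) = 20; s(6) = 21.
Since s(6) = s(0) = 21, the sequence is periodic with period 6.
So s(2083) = s(0 + ((2083-0) mod 6)) = s(1) = 10.

10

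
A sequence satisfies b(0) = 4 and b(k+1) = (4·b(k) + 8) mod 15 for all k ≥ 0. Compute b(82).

9

Computing terms: b(0) = 4,  b(1) = 9,  b(2) = 14,  b(3) = 4.
Since b(3) = b(0) = 4, the sequence is periodic with period 3.
(82 - 0) mod 3 = 1, so b(82) = b(1) = 9.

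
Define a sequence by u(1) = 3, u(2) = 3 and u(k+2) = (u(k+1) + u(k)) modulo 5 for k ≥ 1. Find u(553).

Listing terms: u(1) = 3,  u(2) = 3,  u(3) = 1,  u(4) = 4,  u(5) = 0,  u(6) = 4,  u(7) = 4,  u(8) = 3,  u(9) = 2,  u(10) = 0,  u(11) = 2,  u(12) = 2,  u(13) = 4,  u(14) = 1,  u(15) = 0,  u(16) = 1,  u(17) = 1,  u(18) = 2,  u(19) = 3,  u(20) = 0,  u(21) = 3,  u(22) = 3.
Since (u(21), u(22)) = (u(1), u(2)) = (3, 3) (two consecutive terms determine the rest), the sequence is periodic with period 20.
So u(553) = u(1 + ((553-1) mod 20)) = u(13) = 4.

4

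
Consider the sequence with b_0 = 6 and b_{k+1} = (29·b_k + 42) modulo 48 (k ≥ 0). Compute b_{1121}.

24

b_0 = 6, b_1 = 24, b_2 = 18, b_3 = 36, b_4 = 30, b_5 = 0, b_6 = 42, b_7 = 12, b_8 = 6.
Since b_8 = b_0 = 6, the sequence is periodic with period 8.
(1121 - 0) mod 8 = 1, so b_{1121} = b_1 = 24.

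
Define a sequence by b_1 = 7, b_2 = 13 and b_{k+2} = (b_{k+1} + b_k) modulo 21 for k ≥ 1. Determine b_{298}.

We have b_1 = 7,  b_2 = 13,  b_3 = 20,  b_4 = 12,  b_5 = 11,  b_6 = 2,  b_7 = 13,  b_8 = 15,  b_9 = 7,  b_{10} = 1,  b_{11} = 8,  b_{12} = 9,  b_{13} = 17,  b_{14} = 5,  b_{15} = 1,  b_{16} = 6,  b_{17} = 7,  b_{18} = 13.
The sequence repeats with period 16.
So b_{298} = b_{1 + ((298-1) mod 16)} = b_{10} = 1.

1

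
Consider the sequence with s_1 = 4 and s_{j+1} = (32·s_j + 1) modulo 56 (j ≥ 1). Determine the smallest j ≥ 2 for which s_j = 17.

2

We have s_1 = 4, s_2 = 17, s_3 = 41, s_4 = 25, s_5 = 17.
Since s_5 = s_2 = 17, the sequence is eventually periodic: after a pre-period of length 1 it cycles with period 3.
The value 17 first appears (with j ≥ 2) at s_2.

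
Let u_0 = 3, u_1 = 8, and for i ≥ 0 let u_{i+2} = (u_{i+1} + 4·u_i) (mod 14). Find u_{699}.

4

We have u_0 = 3, u_1 = 8, u_2 = 6, u_3 = 10, u_4 = 6, u_5 = 4, u_6 = 0, u_7 = 2, u_8 = 2, u_9 = 10, u_{10} = 4, u_{11} = 2, u_{12} = 4, u_{13} = 12, u_{14} = 0, u_{15} = 6, u_{16} = 6, u_{17} = 2, u_{18} = 12, u_{19} = 6, u_{20} = 12, u_{21} = 8, u_{22} = 0, u_{23} = 4, u_{24} = 4, u_{25} = 6, u_{26} = 8, u_{27} = 4, u_{28} = 8, u_{29} = 10, u_{30} = 0, u_{31} = 12, u_{32} = 12, u_{33} = 4, u_{34} = 10, u_{35} = 12, u_{36} = 10, u_{37} = 2, u_{38} = 0, u_{39} = 8, u_{40} = 8, u_{41} = 12, u_{42} = 2, u_{43} = 8, u_{44} = 2, u_{45} = 6, u_{46} = 0, u_{47} = 10, u_{48} = 10, u_{49} = 8, u_{50} = 6.
Since (u_{49}, u_{50}) = (u_1, u_2) = (8, 6) (two consecutive terms determine the rest), the sequence is eventually periodic: after a pre-period of length 1 it cycles with period 48.
For i ≥ 1, u_i depends only on (i - 1) mod 48. (699 - 1) mod 48 = 26, so u_{699} = u_{27} = 4.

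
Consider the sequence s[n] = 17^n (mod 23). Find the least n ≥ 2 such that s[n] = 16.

Listing terms: s[1] = 17,  s[2] = 13,  s[3] = 14,  s[4] = 8,  s[5] = 21,  s[6] = 12,  s[7] = 20,  s[8] = 18,  s[9] = 7,  s[10] = 4,  s[11] = 22,  s[12] = 6,  s[13] = 10,  s[14] = 9,  s[15] = 15,  s[16] = 2,  s[17] = 11,  s[18] = 3,  s[19] = 5,  s[20] = 16,  s[21] = 19,  s[22] = 1,  s[23] = 17.
Since s[23] = s[1] = 17, the sequence is periodic with period 22.
The value 16 first appears (with n ≥ 2) at s[20].

20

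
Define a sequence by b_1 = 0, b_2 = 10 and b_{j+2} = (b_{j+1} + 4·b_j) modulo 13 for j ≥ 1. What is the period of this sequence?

12

Computing terms: b_1 = 0,  b_2 = 10,  b_3 = 10,  b_4 = 11,  b_5 = 12,  b_6 = 4,  b_7 = 0,  b_8 = 3,  b_9 = 3,  b_{10} = 2,  b_{11} = 1,  b_{12} = 9,  b_{13} = 0,  b_{14} = 10.
The sequence repeats with period 12.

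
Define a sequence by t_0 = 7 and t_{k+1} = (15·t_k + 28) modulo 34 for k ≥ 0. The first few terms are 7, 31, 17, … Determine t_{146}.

17

Listing terms: t_0 = 7; t_1 = 31; t_2 = 17; t_3 = 11; t_4 = 23; t_5 = 33; t_6 = 13; t_7 = 19; t_8 = 7.
The sequence repeats with period 8.
So t_{146} = t_{0 + ((146-0) mod 8)} = t_2 = 17.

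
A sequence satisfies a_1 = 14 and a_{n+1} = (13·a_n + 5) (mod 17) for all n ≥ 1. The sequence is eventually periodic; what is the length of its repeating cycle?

4

We have a_1 = 14; a_2 = 0; a_3 = 5; a_4 = 2; a_5 = 14.
Since a_5 = a_1 = 14, the sequence is periodic with period 4.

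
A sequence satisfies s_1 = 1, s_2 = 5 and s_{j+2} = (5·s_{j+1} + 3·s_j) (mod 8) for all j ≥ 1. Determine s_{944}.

5

Computing terms: s_1 = 1,  s_2 = 5,  s_3 = 4,  s_4 = 3,  s_5 = 3,  s_6 = 0,  s_7 = 1,  s_8 = 5.
The sequence repeats with period 6.
So s_{944} = s_{1 + ((944-1) mod 6)} = s_2 = 5.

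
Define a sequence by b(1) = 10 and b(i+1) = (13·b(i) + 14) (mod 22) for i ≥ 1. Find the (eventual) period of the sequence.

b(1) = 10, b(2) = 12, b(3) = 16, b(4) = 2, b(5) = 18, b(6) = 6, b(7) = 4, b(8) = 0, b(9) = 14, b(10) = 20, b(11) = 10.
Since b(11) = b(1) = 10, the sequence is periodic with period 10.

10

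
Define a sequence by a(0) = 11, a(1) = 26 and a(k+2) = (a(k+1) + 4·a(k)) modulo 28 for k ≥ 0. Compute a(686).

22

Computing terms: a(0) = 11,  a(1) = 26,  a(2) = 14,  a(3) = 6,  a(4) = 6,  a(5) = 2,  a(6) = 26,  a(7) = 6,  a(8) = 26,  a(9) = 22,  a(10) = 14,  a(11) = 18,  a(12) = 18,  a(13) = 6,  a(14) = 22,  a(15) = 18,  a(16) = 22,  a(17) = 10,  a(18) = 14,  a(19) = 26,  a(20) = 26,  a(21) = 18,  a(22) = 10,  a(23) = 26,  a(24) = 10,  a(25) = 2,  a(26) = 14,  a(27) = 22,  a(28) = 22,  a(29) = 26,  a(30) = 2,  a(31) = 22,  a(32) = 2,  a(33) = 6,  a(34) = 14,  a(35) = 10,  a(36) = 10,  a(37) = 22,  a(38) = 6,  a(39) = 10,  a(40) = 6,  a(41) = 18,  a(42) = 14,  a(43) = 2,  a(44) = 2,  a(45) = 10,  a(46) = 18,  a(47) = 2,  a(48) = 18,  a(49) = 26,  a(50) = 14.
Since (a(49), a(50)) = (a(1), a(2)) = (26, 14) (two consecutive terms determine the rest), the sequence is eventually periodic: after a pre-period of length 1 it cycles with period 48.
For k ≥ 1, a(k) depends only on (k - 1) mod 48. (686 - 1) mod 48 = 13, so a(686) = a(14) = 22.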